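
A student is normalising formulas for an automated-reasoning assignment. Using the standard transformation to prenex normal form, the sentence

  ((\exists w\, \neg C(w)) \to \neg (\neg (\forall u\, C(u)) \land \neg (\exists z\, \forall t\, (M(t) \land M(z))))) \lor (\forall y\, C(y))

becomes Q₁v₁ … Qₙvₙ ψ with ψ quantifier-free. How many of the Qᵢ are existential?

Rewrite implications/biconditionals: A → B as ¬A ∨ B.
  \neg (\exists w\, \neg C(w)) \lor \neg (\neg (\forall u\, C(u)) \land \neg (\exists z\, \forall t\, (M(t) \land M(z)))) \lor (\forall y\, C(y))
Drive negations inward (¬∀x A ≡ ∃x ¬A, ¬∃x A ≡ ∀x ¬A, De Morgan for ∧/∨):
  (\forall w\, C(w)) \lor (\forall u\, C(u)) \lor (\exists z\, \forall t\, (M(t) \land M(z))) \lor (\forall y\, C(y))
All bound variables are already distinct, so no renaming is needed.
Extract every quantifier outward, since the variables are now distinct and don't occur free across branches:
  \forall w\, \forall u\, \exists z\, \forall t\, \forall y\, (C(w) \lor C(u) \lor M(t) \land M(z) \lor C(y))
The prefix is \forall w \forall u \exists z \forall t \forall y: 4 universal, 1 existential.

1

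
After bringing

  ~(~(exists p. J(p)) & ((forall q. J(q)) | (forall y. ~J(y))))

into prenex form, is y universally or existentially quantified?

Push ¬ through the quantifiers and connectives to reach negation normal form:
  (exists p. J(p)) | (exists q. ~J(q)) & (exists y. J(y))
All bound variables are already distinct, so no renaming is needed.
Pull the quantifiers to the front (each side's bound variable is not free in the other side):
  exists p. exists q. exists y. (J(p) | ~J(q) & J(y))
The quantifier forall y sits under an odd number of negations, so it flips to exists y.

existential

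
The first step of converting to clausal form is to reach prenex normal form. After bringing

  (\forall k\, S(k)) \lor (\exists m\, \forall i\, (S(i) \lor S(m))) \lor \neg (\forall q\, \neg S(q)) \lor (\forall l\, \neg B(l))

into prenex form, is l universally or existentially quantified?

Drive negations inward (¬∀x A ≡ ∃x ¬A, ¬∃x A ≡ ∀x ¬A, De Morgan for ∧/∨):
  (\forall k\, S(k)) \lor (\exists m\, \forall i\, (S(i) \lor S(m))) \lor (\exists q\, S(q)) \lor (\forall l\, \neg B(l))
All bound variables are already distinct, so no renaming is needed.
Pull the quantifiers to the front (each side's bound variable is not free in the other side):
  \forall k\, \exists m\, \forall i\, \exists q\, \forall l\, (S(k) \lor S(i) \lor S(m) \lor S(q) \lor \neg B(l))
The quantifier \forall l sits under an even number of negations, so it remains universal.

universal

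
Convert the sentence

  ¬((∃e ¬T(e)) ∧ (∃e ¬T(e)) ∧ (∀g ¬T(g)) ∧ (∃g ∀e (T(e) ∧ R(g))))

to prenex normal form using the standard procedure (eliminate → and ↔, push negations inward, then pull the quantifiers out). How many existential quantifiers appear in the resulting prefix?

Move each ¬ inward, flipping quantifiers it crosses:
  (∀e T(e)) ∨ (∀e T(e)) ∨ (∃g T(g)) ∨ (∀g ∃e (¬T(e) ∨ ¬R(g)))
Give each quantifier a distinct variable: e↦u1, g↦z, e↦u.
  (∀e T(e)) ∨ (∀u1 T(u1)) ∨ (∃g T(g)) ∨ (∀z ∃u (¬T(u) ∨ ¬R(z)))
Finally move all quantifiers to the prefix:
  ∀e ∀u1 ∃g ∀z ∃u (T(e) ∨ T(u1) ∨ T(g) ∨ ¬T(u) ∨ ¬R(z))
The prefix is ∀e ∀u1 ∃g ∀z ∃u: 3 universal, 2 existential.

2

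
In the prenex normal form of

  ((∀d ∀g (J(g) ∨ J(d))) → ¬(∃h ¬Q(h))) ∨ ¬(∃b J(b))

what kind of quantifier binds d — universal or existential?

Rewrite implications/biconditionals: A → B as ¬A ∨ B.
  ¬(∀d ∀g (J(g) ∨ J(d))) ∨ ¬(∃h ¬Q(h)) ∨ ¬(∃b J(b))
Move each ¬ inward, flipping quantifiers it crosses:
  (∃d ∃g (¬J(g) ∧ ¬J(d))) ∨ (∀h Q(h)) ∨ (∀b ¬J(b))
All bound variables are already distinct, so no renaming is needed.
Finally move all quantifiers to the prefix:
  ∃d ∃g ∀h ∀b (¬J(g) ∧ ¬J(d) ∨ Q(h) ∨ ¬J(b))
The quantifier ∀d sits under an odd number of negations (counting the antecedent side of each →), so it flips to ∃d.

existential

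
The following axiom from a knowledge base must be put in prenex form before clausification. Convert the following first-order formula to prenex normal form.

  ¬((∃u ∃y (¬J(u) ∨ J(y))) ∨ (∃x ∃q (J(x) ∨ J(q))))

∀u ∀y ∀x ∀q (J(u) ∧ ¬J(y) ∧ ¬J(x) ∧ ¬J(q))

Move each ¬ inward, flipping quantifiers it crosses:
  (∀u ∀y (J(u) ∧ ¬J(y))) ∧ (∀x ∀q (¬J(x) ∧ ¬J(q)))
All bound variables are already distinct, so no renaming is needed.
Extract every quantifier outward, since the variables are now distinct and don't occur free across branches:
  ∀u ∀y ∀x ∀q (J(u) ∧ ¬J(y) ∧ ¬J(x) ∧ ¬J(q))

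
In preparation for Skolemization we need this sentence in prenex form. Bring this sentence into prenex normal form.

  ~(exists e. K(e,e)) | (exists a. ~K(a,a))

forall e. exists a. (~K(e,e) | ~K(a,a))

Drive negations inward (¬∀x A ≡ ∃x ¬A, ¬∃x A ≡ ∀x ¬A, De Morgan for ∧/∨):
  (forall e. ~K(e,e)) | (exists a. ~K(a,a))
All bound variables are already distinct, so no renaming is needed.
Finally move all quantifiers to the prefix:
  forall e. exists a. (~K(e,e) | ~K(a,a))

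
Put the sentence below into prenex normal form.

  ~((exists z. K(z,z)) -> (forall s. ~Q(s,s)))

exists z. exists s. (K(z,z) & Q(s,s))

Eliminate → and ↔ using ¬ and ∨.
  ~(~(exists z. K(z,z)) | (forall s. ~Q(s,s)))
Move each ¬ inward, flipping quantifiers it crosses:
  (exists z. K(z,z)) & (exists s. Q(s,s))
Pull the quantifiers to the front (each side's bound variable is not free in the other side):
  exists z. exists s. (K(z,z) & Q(s,s))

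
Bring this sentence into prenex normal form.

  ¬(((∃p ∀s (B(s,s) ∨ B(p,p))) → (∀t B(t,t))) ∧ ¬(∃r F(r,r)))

∃p ∀s ∃t ∃r ((B(s,s) ∨ B(p,p)) ∧ ¬B(t,t) ∨ F(r,r))

Eliminate → and ↔ using ¬ and ∨.
  ¬((¬(∃p ∀s (B(s,s) ∨ B(p,p))) ∨ (∀t B(t,t))) ∧ ¬(∃r F(r,r)))
Push ¬ through the quantifiers and connectives to reach negation normal form:
  (∃p ∀s (B(s,s) ∨ B(p,p))) ∧ (∃t ¬B(t,t)) ∨ (∃r F(r,r))
Finally move all quantifiers to the prefix:
  ∃p ∀s ∃t ∃r ((B(s,s) ∨ B(p,p)) ∧ ¬B(t,t) ∨ F(r,r))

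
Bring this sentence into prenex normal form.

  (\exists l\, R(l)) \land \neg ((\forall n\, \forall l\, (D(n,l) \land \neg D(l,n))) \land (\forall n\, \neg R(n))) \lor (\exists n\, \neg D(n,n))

Drive negations inward (¬∀x A ≡ ∃x ¬A, ¬∃x A ≡ ∀x ¬A, De Morgan for ∧/∨):
  (\exists l\, R(l)) \land ((\exists n\, \exists l\, (\neg D(n,l) \lor D(l,n))) \lor (\exists n\, R(n))) \lor (\exists n\, \neg D(n,n))
Standardize variables apart so no two quantifiers bind the same name: l↦c, n↦t, n↦p.
  (\exists l\, R(l)) \land ((\exists n\, \exists c\, (\neg D(n,c) \lor D(c,n))) \lor (\exists t\, R(t))) \lor (\exists p\, \neg D(p,p))
Extract every quantifier outward, since the variables are now distinct and don't occur free across branches:
  \exists l\, \exists n\, \exists c\, \exists t\, \exists p\, (R(l) \land (\neg D(n,c) \lor D(c,n) \lor R(t)) \lor \neg D(p,p))

\exists l\, \exists n\, \exists c\, \exists t\, \exists p\, (R(l) \land (\neg D(n,c) \lor D(c,n) \lor R(t)) \lor \neg D(p,p))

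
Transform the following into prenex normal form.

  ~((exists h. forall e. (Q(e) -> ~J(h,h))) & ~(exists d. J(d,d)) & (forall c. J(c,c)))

First replace A → B with ¬A ∨ B.
  ~((exists h. forall e. (~Q(e) | ~J(h,h))) & ~(exists d. J(d,d)) & (forall c. J(c,c)))
Push ¬ through the quantifiers and connectives to reach negation normal form:
  (forall h. exists e. (Q(e) & J(h,h))) | (exists d. J(d,d)) | (exists c. ~J(c,c))
All bound variables are already distinct, so no renaming is needed.
Pull the quantifiers to the front (each side's bound variable is not free in the other side):
  forall h. exists e. exists d. exists c. (Q(e) & J(h,h) | J(d,d) | ~J(c,c))

forall h. exists e. exists d. exists c. (Q(e) & J(h,h) | J(d,d) | ~J(c,c))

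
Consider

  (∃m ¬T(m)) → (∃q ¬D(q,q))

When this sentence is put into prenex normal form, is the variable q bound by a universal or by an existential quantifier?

existential

Eliminate → and ↔ using ¬ and ∨.
  ¬(∃m ¬T(m)) ∨ (∃q ¬D(q,q))
Move each ¬ inward, flipping quantifiers it crosses:
  (∀m T(m)) ∨ (∃q ¬D(q,q))
All bound variables are already distinct, so no renaming is needed.
Extract every quantifier outward, since the variables are now distinct and don't occur free across branches:
  ∀m ∃q (T(m) ∨ ¬D(q,q))
The quantifier ∃q sits under an even number of negations (counting the antecedent side of each →), so it remains existential.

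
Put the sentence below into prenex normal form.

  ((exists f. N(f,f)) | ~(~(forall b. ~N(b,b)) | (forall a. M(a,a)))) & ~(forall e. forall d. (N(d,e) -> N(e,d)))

exists f. forall b. exists a. exists e. exists d. ((N(f,f) | ~N(b,b) & ~M(a,a)) & N(d,e) & ~N(e,d))

First replace A → B with ¬A ∨ B.
  ((exists f. N(f,f)) | ~(~(forall b. ~N(b,b)) | (forall a. M(a,a)))) & ~(forall e. forall d. (~N(d,e) | N(e,d)))
Move each ¬ inward, flipping quantifiers it crosses:
  ((exists f. N(f,f)) | (forall b. ~N(b,b)) & (exists a. ~M(a,a))) & (exists e. exists d. (N(d,e) & ~N(e,d)))
All bound variables are already distinct, so no renaming is needed.
Pull the quantifiers to the front (each side's bound variable is not free in the other side):
  exists f. forall b. exists a. exists e. exists d. ((N(f,f) | ~N(b,b) & ~M(a,a)) & N(d,e) & ~N(e,d))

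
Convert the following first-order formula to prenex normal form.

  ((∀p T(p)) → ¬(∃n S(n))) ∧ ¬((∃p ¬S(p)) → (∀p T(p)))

∃p ∀n ∃t ∃a ((¬T(p) ∨ ¬S(n)) ∧ ¬S(t) ∧ ¬T(a))

Eliminate → and ↔ using ¬ and ∨.
  (¬(∀p T(p)) ∨ ¬(∃n S(n))) ∧ ¬(¬(∃p ¬S(p)) ∨ (∀p T(p)))
Drive negations inward (¬∀x A ≡ ∃x ¬A, ¬∃x A ≡ ∀x ¬A, De Morgan for ∧/∨):
  ((∃p ¬T(p)) ∨ (∀n ¬S(n))) ∧ (∃p ¬S(p)) ∧ (∃p ¬T(p))
Give each quantifier a distinct variable: p↦t, p↦a.
  ((∃p ¬T(p)) ∨ (∀n ¬S(n))) ∧ (∃t ¬S(t)) ∧ (∃a ¬T(a))
Finally move all quantifiers to the prefix:
  ∃p ∀n ∃t ∃a ((¬T(p) ∨ ¬S(n)) ∧ ¬S(t) ∧ ¬T(a))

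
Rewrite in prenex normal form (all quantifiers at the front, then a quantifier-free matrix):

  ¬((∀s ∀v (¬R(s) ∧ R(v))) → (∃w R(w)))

Eliminate → and ↔ using ¬ and ∨.
  ¬(¬(∀s ∀v (¬R(s) ∧ R(v))) ∨ (∃w R(w)))
Move each ¬ inward, flipping quantifiers it crosses:
  (∀s ∀v (¬R(s) ∧ R(v))) ∧ (∀w ¬R(w))
Finally move all quantifiers to the prefix:
  ∀s ∀v ∀w (¬R(s) ∧ R(v) ∧ ¬R(w))

∀s ∀v ∀w (¬R(s) ∧ R(v) ∧ ¬R(w))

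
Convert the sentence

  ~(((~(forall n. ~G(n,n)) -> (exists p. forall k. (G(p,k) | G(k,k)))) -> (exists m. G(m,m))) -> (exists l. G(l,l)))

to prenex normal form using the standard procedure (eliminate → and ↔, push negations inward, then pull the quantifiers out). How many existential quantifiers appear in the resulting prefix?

3

First replace A → B with ¬A ∨ B.
  ~(~(~(~~(forall n. ~G(n,n)) | (exists p. forall k. (G(p,k) | G(k,k)))) | (exists m. G(m,m))) | (exists l. G(l,l)))
Push ¬ through the quantifiers and connectives to reach negation normal form:
  ((exists n. G(n,n)) & (forall p. exists k. (~G(p,k) & ~G(k,k))) | (exists m. G(m,m))) & (forall l. ~G(l,l))
Extract every quantifier outward, since the variables are now distinct and don't occur free across branches:
  exists n. forall p. exists k. exists m. forall l. ((G(n,n) & ~G(p,k) & ~G(k,k) | G(m,m)) & ~G(l,l))
The prefix is exists n forall p exists k exists m forall l: 2 universal, 3 existential.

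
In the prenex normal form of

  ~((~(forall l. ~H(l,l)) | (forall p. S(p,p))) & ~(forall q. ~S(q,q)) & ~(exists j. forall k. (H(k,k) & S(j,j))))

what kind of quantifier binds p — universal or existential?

existential

Drive negations inward (¬∀x A ≡ ∃x ¬A, ¬∃x A ≡ ∀x ¬A, De Morgan for ∧/∨):
  (forall l. ~H(l,l)) & (exists p. ~S(p,p)) | (forall q. ~S(q,q)) | (exists j. forall k. (H(k,k) & S(j,j)))
Pull the quantifiers to the front (each side's bound variable is not free in the other side):
  forall l. exists p. forall q. exists j. forall k. (~H(l,l) & ~S(p,p) | ~S(q,q) | H(k,k) & S(j,j))
The quantifier forall p sits under an odd number of negations, so it flips to exists p.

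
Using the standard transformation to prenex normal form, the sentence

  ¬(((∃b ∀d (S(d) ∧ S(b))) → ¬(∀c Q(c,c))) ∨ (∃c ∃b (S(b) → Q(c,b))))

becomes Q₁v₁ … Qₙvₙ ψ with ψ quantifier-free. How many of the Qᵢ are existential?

1

Eliminate → and ↔ using ¬ and ∨.
  ¬(¬(∃b ∀d (S(d) ∧ S(b))) ∨ ¬(∀c Q(c,c)) ∨ (∃c ∃b (¬S(b) ∨ Q(c,b))))
Move each ¬ inward, flipping quantifiers it crosses:
  (∃b ∀d (S(d) ∧ S(b))) ∧ (∀c Q(c,c)) ∧ (∀c ∀b (S(b) ∧ ¬Q(c,b)))
Standardize variables apart so no two quantifiers bind the same name: c↦x, b↦s.
  (∃b ∀d (S(d) ∧ S(b))) ∧ (∀c Q(c,c)) ∧ (∀x ∀s (S(s) ∧ ¬Q(x,s)))
Finally move all quantifiers to the prefix:
  ∃b ∀d ∀c ∀x ∀s (S(d) ∧ S(b) ∧ Q(c,c) ∧ S(s) ∧ ¬Q(x,s))
The prefix is ∃b ∀d ∀c ∀x ∀s: 4 universal, 1 existential.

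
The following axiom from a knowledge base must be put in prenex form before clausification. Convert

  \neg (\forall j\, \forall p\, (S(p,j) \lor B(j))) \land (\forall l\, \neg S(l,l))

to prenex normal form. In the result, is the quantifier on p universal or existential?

Drive negations inward (¬∀x A ≡ ∃x ¬A, ¬∃x A ≡ ∀x ¬A, De Morgan for ∧/∨):
  (\exists j\, \exists p\, (\neg S(p,j) \land \neg B(j))) \land (\forall l\, \neg S(l,l))
All bound variables are already distinct, so no renaming is needed.
Pull the quantifiers to the front (each side's bound variable is not free in the other side):
  \exists j\, \exists p\, \forall l\, (\neg S(p,j) \land \neg B(j) \land \neg S(l,l))
The quantifier \forall p sits under an odd number of negations, so it flips to \exists p.

existential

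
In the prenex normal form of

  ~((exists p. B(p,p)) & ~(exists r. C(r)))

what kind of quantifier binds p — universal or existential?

universal

Push ¬ through the quantifiers and connectives to reach negation normal form:
  (forall p. ~B(p,p)) | (exists r. C(r))
All bound variables are already distinct, so no renaming is needed.
Pull the quantifiers to the front (each side's bound variable is not free in the other side):
  forall p. exists r. (~B(p,p) | C(r))
The quantifier exists p sits under an odd number of negations, so it flips to forall p.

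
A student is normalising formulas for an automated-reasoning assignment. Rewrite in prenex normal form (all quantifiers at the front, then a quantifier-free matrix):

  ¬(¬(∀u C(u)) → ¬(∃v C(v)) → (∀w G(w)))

Eliminate → and ↔ using ¬ and ∨.
  ¬(¬¬(∀u C(u)) ∨ ¬¬(∃v C(v)) ∨ (∀w G(w)))
Move each ¬ inward, flipping quantifiers it crosses:
  (∃u ¬C(u)) ∧ (∀v ¬C(v)) ∧ (∃w ¬G(w))
Finally move all quantifiers to the prefix:
  ∃u ∀v ∃w (¬C(u) ∧ ¬C(v) ∧ ¬G(w))

∃u ∀v ∃w (¬C(u) ∧ ¬C(v) ∧ ¬G(w))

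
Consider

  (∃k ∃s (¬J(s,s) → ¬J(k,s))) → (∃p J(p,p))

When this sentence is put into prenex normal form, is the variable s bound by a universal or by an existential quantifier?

First replace A → B with ¬A ∨ B.
  ¬(∃k ∃s (¬¬J(s,s) ∨ ¬J(k,s))) ∨ (∃p J(p,p))
Push ¬ through the quantifiers and connectives to reach negation normal form:
  (∀k ∀s (¬J(s,s) ∧ J(k,s))) ∨ (∃p J(p,p))
Pull the quantifiers to the front (each side's bound variable is not free in the other side):
  ∀k ∀s ∃p (¬J(s,s) ∧ J(k,s) ∨ J(p,p))
The quantifier ∃s sits under an odd number of negations (counting the antecedent side of each →), so it flips to ∀s.

universal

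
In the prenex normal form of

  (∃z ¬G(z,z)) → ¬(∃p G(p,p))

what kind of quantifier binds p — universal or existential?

universal

Rewrite implications/biconditionals: A → B as ¬A ∨ B.
  ¬(∃z ¬G(z,z)) ∨ ¬(∃p G(p,p))
Push ¬ through the quantifiers and connectives to reach negation normal form:
  (∀z G(z,z)) ∨ (∀p ¬G(p,p))
All bound variables are already distinct, so no renaming is needed.
Pull the quantifiers to the front (each side's bound variable is not free in the other side):
  ∀z ∀p (G(z,z) ∨ ¬G(p,p))
The quantifier ∃p sits under an odd number of negations (counting the antecedent side of each →), so it flips to ∀p.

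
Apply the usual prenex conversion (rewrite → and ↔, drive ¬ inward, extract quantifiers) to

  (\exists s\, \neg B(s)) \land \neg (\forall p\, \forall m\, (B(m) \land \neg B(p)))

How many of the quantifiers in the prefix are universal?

Move each ¬ inward, flipping quantifiers it crosses:
  (\exists s\, \neg B(s)) \land (\exists p\, \exists m\, (\neg B(m) \lor B(p)))
All bound variables are already distinct, so no renaming is needed.
Extract every quantifier outward, since the variables are now distinct and don't occur free across branches:
  \exists s\, \exists p\, \exists m\, (\neg B(s) \land (\neg B(m) \lor B(p)))
The prefix is \exists s \exists p \exists m: 0 universal, 3 existential.

0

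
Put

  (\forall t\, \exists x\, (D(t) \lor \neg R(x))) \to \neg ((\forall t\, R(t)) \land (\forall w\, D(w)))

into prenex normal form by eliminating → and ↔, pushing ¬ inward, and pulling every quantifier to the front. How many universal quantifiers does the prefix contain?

Eliminate → and ↔ using ¬ and ∨.
  \neg (\forall t\, \exists x\, (D(t) \lor \neg R(x))) \lor \neg ((\forall t\, R(t)) \land (\forall w\, D(w)))
Push ¬ through the quantifiers and connectives to reach negation normal form:
  (\exists t\, \forall x\, (\neg D(t) \land R(x))) \lor (\exists t\, \neg R(t)) \lor (\exists w\, \neg D(w))
Give each quantifier a distinct variable: t↦y.
  (\exists t\, \forall x\, (\neg D(t) \land R(x))) \lor (\exists y\, \neg R(y)) \lor (\exists w\, \neg D(w))
Extract every quantifier outward, since the variables are now distinct and don't occur free across branches:
  \exists t\, \forall x\, \exists y\, \exists w\, (\neg D(t) \land R(x) \lor \neg R(y) \lor \neg D(w))
The prefix is \exists t \forall x \exists y \exists w: 1 universal, 3 existential.

1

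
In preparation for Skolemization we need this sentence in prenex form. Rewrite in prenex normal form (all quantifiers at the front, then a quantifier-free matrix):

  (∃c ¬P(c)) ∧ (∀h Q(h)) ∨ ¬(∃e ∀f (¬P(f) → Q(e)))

∃c ∀h ∀e ∃f (¬P(c) ∧ Q(h) ∨ ¬P(f) ∧ ¬Q(e))

Rewrite implications/biconditionals: A → B as ¬A ∨ B.
  (∃c ¬P(c)) ∧ (∀h Q(h)) ∨ ¬(∃e ∀f (¬¬P(f) ∨ Q(e)))
Drive negations inward (¬∀x A ≡ ∃x ¬A, ¬∃x A ≡ ∀x ¬A, De Morgan for ∧/∨):
  (∃c ¬P(c)) ∧ (∀h Q(h)) ∨ (∀e ∃f (¬P(f) ∧ ¬Q(e)))
Pull the quantifiers to the front (each side's bound variable is not free in the other side):
  ∃c ∀h ∀e ∃f (¬P(c) ∧ Q(h) ∨ ¬P(f) ∧ ¬Q(e))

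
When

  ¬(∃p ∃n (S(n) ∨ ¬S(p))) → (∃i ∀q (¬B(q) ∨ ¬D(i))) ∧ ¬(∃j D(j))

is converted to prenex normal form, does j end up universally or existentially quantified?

universal

Eliminate → and ↔ using ¬ and ∨.
  ¬¬(∃p ∃n (S(n) ∨ ¬S(p))) ∨ (∃i ∀q (¬B(q) ∨ ¬D(i))) ∧ ¬(∃j D(j))
Drive negations inward (¬∀x A ≡ ∃x ¬A, ¬∃x A ≡ ∀x ¬A, De Morgan for ∧/∨):
  (∃p ∃n (S(n) ∨ ¬S(p))) ∨ (∃i ∀q (¬B(q) ∨ ¬D(i))) ∧ (∀j ¬D(j))
All bound variables are already distinct, so no renaming is needed.
Finally move all quantifiers to the prefix:
  ∃p ∃n ∃i ∀q ∀j (S(n) ∨ ¬S(p) ∨ (¬B(q) ∨ ¬D(i)) ∧ ¬D(j))
The quantifier ∃j sits under an odd number of negations (counting the antecedent side of each →), so it flips to ∀j.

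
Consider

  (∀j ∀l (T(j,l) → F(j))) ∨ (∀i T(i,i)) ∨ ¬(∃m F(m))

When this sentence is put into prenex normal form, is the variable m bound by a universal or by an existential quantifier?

universal

First replace A → B with ¬A ∨ B.
  (∀j ∀l (¬T(j,l) ∨ F(j))) ∨ (∀i T(i,i)) ∨ ¬(∃m F(m))
Drive negations inward (¬∀x A ≡ ∃x ¬A, ¬∃x A ≡ ∀x ¬A, De Morgan for ∧/∨):
  (∀j ∀l (¬T(j,l) ∨ F(j))) ∨ (∀i T(i,i)) ∨ (∀m ¬F(m))
All bound variables are already distinct, so no renaming is needed.
Finally move all quantifiers to the prefix:
  ∀j ∀l ∀i ∀m (¬T(j,l) ∨ F(j) ∨ T(i,i) ∨ ¬F(m))
The quantifier ∃m sits under an odd number of negations (counting the antecedent side of each →), so it flips to ∀m.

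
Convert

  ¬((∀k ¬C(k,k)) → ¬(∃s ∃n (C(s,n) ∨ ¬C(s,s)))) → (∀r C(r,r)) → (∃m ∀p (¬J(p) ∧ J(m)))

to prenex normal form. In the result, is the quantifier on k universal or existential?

existential

Eliminate → and ↔ using ¬ and ∨.
  ¬¬(¬(∀k ¬C(k,k)) ∨ ¬(∃s ∃n (C(s,n) ∨ ¬C(s,s)))) ∨ ¬(∀r C(r,r)) ∨ (∃m ∀p (¬J(p) ∧ J(m)))
Drive negations inward (¬∀x A ≡ ∃x ¬A, ¬∃x A ≡ ∀x ¬A, De Morgan for ∧/∨):
  (∃k C(k,k)) ∨ (∀s ∀n (¬C(s,n) ∧ C(s,s))) ∨ (∃r ¬C(r,r)) ∨ (∃m ∀p (¬J(p) ∧ J(m)))
All bound variables are already distinct, so no renaming is needed.
Finally move all quantifiers to the prefix:
  ∃k ∀s ∀n ∃r ∃m ∀p (C(k,k) ∨ ¬C(s,n) ∧ C(s,s) ∨ ¬C(r,r) ∨ ¬J(p) ∧ J(m))
The quantifier ∀k sits under an odd number of negations (counting the antecedent side of each →), so it flips to ∃k.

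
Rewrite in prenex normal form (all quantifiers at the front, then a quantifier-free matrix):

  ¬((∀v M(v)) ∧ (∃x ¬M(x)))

Move each ¬ inward, flipping quantifiers it crosses:
  (∃v ¬M(v)) ∨ (∀x M(x))
Finally move all quantifiers to the prefix:
  ∃v ∀x (¬M(v) ∨ M(x))

∃v ∀x (¬M(v) ∨ M(x))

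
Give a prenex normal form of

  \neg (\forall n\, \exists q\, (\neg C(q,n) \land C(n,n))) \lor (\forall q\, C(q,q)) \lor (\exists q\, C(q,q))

\exists n\, \forall q\, \forall v\, \exists s\, (C(q,n) \lor \neg C(n,n) \lor C(v,v) \lor C(s,s))

Move each ¬ inward, flipping quantifiers it crosses:
  (\exists n\, \forall q\, (C(q,n) \lor \neg C(n,n))) \lor (\forall q\, C(q,q)) \lor (\exists q\, C(q,q))
Standardize variables apart so no two quantifiers bind the same name: q↦v, q↦s.
  (\exists n\, \forall q\, (C(q,n) \lor \neg C(n,n))) \lor (\forall v\, C(v,v)) \lor (\exists s\, C(s,s))
Finally move all quantifiers to the prefix:
  \exists n\, \forall q\, \forall v\, \exists s\, (C(q,n) \lor \neg C(n,n) \lor C(v,v) \lor C(s,s))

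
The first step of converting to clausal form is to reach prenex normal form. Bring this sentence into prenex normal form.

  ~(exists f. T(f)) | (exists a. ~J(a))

forall f. exists a. (~T(f) | ~J(a))

Push ¬ through the quantifiers and connectives to reach negation normal form:
  (forall f. ~T(f)) | (exists a. ~J(a))
All bound variables are already distinct, so no renaming is needed.
Extract every quantifier outward, since the variables are now distinct and don't occur free across branches:
  forall f. exists a. (~T(f) | ~J(a))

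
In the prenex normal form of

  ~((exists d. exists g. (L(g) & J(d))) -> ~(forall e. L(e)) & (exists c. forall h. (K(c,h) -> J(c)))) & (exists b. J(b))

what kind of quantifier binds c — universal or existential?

Rewrite implications/biconditionals: A → B as ¬A ∨ B.
  ~(~(exists d. exists g. (L(g) & J(d))) | ~(forall e. L(e)) & (exists c. forall h. (~K(c,h) | J(c)))) & (exists b. J(b))
Move each ¬ inward, flipping quantifiers it crosses:
  (exists d. exists g. (L(g) & J(d))) & ((forall e. L(e)) | (forall c. exists h. (K(c,h) & ~J(c)))) & (exists b. J(b))
All bound variables are already distinct, so no renaming is needed.
Extract every quantifier outward, since the variables are now distinct and don't occur free across branches:
  exists d. exists g. forall e. forall c. exists h. exists b. (L(g) & J(d) & (L(e) | K(c,h) & ~J(c)) & J(b))
The quantifier exists c sits under an odd number of negations (counting the antecedent side of each →), so it flips to forall c.

universal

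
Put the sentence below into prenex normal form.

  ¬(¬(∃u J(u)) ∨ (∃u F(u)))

Drive negations inward (¬∀x A ≡ ∃x ¬A, ¬∃x A ≡ ∀x ¬A, De Morgan for ∧/∨):
  (∃u J(u)) ∧ (∀u ¬F(u))
Give each quantifier a distinct variable: u↦w1.
  (∃u J(u)) ∧ (∀w1 ¬F(w1))
Extract every quantifier outward, since the variables are now distinct and don't occur free across branches:
  ∃u ∀w1 (J(u) ∧ ¬F(w1))

∃u ∀w1 (J(u) ∧ ¬F(w1))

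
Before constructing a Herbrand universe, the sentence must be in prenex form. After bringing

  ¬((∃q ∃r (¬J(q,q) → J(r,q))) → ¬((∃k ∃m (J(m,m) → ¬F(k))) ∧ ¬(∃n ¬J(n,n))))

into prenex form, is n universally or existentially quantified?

universal

Eliminate → and ↔ using ¬ and ∨.
  ¬(¬(∃q ∃r (¬¬J(q,q) ∨ J(r,q))) ∨ ¬((∃k ∃m (¬J(m,m) ∨ ¬F(k))) ∧ ¬(∃n ¬J(n,n))))
Drive negations inward (¬∀x A ≡ ∃x ¬A, ¬∃x A ≡ ∀x ¬A, De Morgan for ∧/∨):
  (∃q ∃r (J(q,q) ∨ J(r,q))) ∧ (∃k ∃m (¬J(m,m) ∨ ¬F(k))) ∧ (∀n J(n,n))
All bound variables are already distinct, so no renaming is needed.
Finally move all quantifiers to the prefix:
  ∃q ∃r ∃k ∃m ∀n ((J(q,q) ∨ J(r,q)) ∧ (¬J(m,m) ∨ ¬F(k)) ∧ J(n,n))
The quantifier ∃n sits under an odd number of negations (counting the antecedent side of each →), so it flips to ∀n.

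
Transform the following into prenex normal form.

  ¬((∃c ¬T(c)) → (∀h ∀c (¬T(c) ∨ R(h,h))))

∃c ∃h ∃p (¬T(c) ∧ T(p) ∧ ¬R(h,h))

Rewrite implications/biconditionals: A → B as ¬A ∨ B.
  ¬(¬(∃c ¬T(c)) ∨ (∀h ∀c (¬T(c) ∨ R(h,h))))
Move each ¬ inward, flipping quantifiers it crosses:
  (∃c ¬T(c)) ∧ (∃h ∃c (T(c) ∧ ¬R(h,h)))
Standardize variables apart so no two quantifiers bind the same name: c↦p.
  (∃c ¬T(c)) ∧ (∃h ∃p (T(p) ∧ ¬R(h,h)))
Finally move all quantifiers to the prefix:
  ∃c ∃h ∃p (¬T(c) ∧ T(p) ∧ ¬R(h,h))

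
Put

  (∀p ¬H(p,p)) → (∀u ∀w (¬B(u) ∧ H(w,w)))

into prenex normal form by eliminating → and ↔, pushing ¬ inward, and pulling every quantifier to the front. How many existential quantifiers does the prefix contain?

1

First replace A → B with ¬A ∨ B.
  ¬(∀p ¬H(p,p)) ∨ (∀u ∀w (¬B(u) ∧ H(w,w)))
Push ¬ through the quantifiers and connectives to reach negation normal form:
  (∃p H(p,p)) ∨ (∀u ∀w (¬B(u) ∧ H(w,w)))
All bound variables are already distinct, so no renaming is needed.
Finally move all quantifiers to the prefix:
  ∃p ∀u ∀w (H(p,p) ∨ ¬B(u) ∧ H(w,w))
The prefix is ∃p ∀u ∀w: 2 universal, 1 existential.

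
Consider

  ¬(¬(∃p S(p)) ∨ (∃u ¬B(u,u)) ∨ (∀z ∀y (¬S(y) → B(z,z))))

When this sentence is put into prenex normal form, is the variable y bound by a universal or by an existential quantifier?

Rewrite implications/biconditionals: A → B as ¬A ∨ B.
  ¬(¬(∃p S(p)) ∨ (∃u ¬B(u,u)) ∨ (∀z ∀y (¬¬S(y) ∨ B(z,z))))
Push ¬ through the quantifiers and connectives to reach negation normal form:
  (∃p S(p)) ∧ (∀u B(u,u)) ∧ (∃z ∃y (¬S(y) ∧ ¬B(z,z)))
Finally move all quantifiers to the prefix:
  ∃p ∀u ∃z ∃y (S(p) ∧ B(u,u) ∧ ¬S(y) ∧ ¬B(z,z))
The quantifier ∀y sits under an odd number of negations (counting the antecedent side of each →), so it flips to ∃y.

existential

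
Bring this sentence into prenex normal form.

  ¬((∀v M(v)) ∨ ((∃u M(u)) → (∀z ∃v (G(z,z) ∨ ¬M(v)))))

Rewrite implications/biconditionals: A → B as ¬A ∨ B.
  ¬((∀v M(v)) ∨ ¬(∃u M(u)) ∨ (∀z ∃v (G(z,z) ∨ ¬M(v))))
Move each ¬ inward, flipping quantifiers it crosses:
  (∃v ¬M(v)) ∧ (∃u M(u)) ∧ (∃z ∀v (¬G(z,z) ∧ M(v)))
Give each quantifier a distinct variable: v↦a.
  (∃v ¬M(v)) ∧ (∃u M(u)) ∧ (∃z ∀a (¬G(z,z) ∧ M(a)))
Finally move all quantifiers to the prefix:
  ∃v ∃u ∃z ∀a (¬M(v) ∧ M(u) ∧ ¬G(z,z) ∧ M(a))

∃v ∃u ∃z ∀a (¬M(v) ∧ M(u) ∧ ¬G(z,z) ∧ M(a))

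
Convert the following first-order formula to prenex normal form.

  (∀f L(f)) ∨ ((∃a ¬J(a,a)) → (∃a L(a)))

∀f ∀a ∃p (L(f) ∨ J(a,a) ∨ L(p))

Rewrite implications/biconditionals: A → B as ¬A ∨ B.
  (∀f L(f)) ∨ ¬(∃a ¬J(a,a)) ∨ (∃a L(a))
Move each ¬ inward, flipping quantifiers it crosses:
  (∀f L(f)) ∨ (∀a J(a,a)) ∨ (∃a L(a))
Standardize variables apart so no two quantifiers bind the same name: a↦p.
  (∀f L(f)) ∨ (∀a J(a,a)) ∨ (∃p L(p))
Pull the quantifiers to the front (each side's bound variable is not free in the other side):
  ∀f ∀a ∃p (L(f) ∨ J(a,a) ∨ L(p))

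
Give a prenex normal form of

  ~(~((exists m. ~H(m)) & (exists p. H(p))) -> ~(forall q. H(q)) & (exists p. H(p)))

forall m. forall p. forall q. forall z. ((H(m) | ~H(p)) & (H(q) | ~H(z)))

Eliminate → and ↔ using ¬ and ∨.
  ~(~~((exists m. ~H(m)) & (exists p. H(p))) | ~(forall q. H(q)) & (exists p. H(p)))
Drive negations inward (¬∀x A ≡ ∃x ¬A, ¬∃x A ≡ ∀x ¬A, De Morgan for ∧/∨):
  ((forall m. H(m)) | (forall p. ~H(p))) & ((forall q. H(q)) | (forall p. ~H(p)))
Standardize variables apart so no two quantifiers bind the same name: p↦z.
  ((forall m. H(m)) | (forall p. ~H(p))) & ((forall q. H(q)) | (forall z. ~H(z)))
Pull the quantifiers to the front (each side's bound variable is not free in the other side):
  forall m. forall p. forall q. forall z. ((H(m) | ~H(p)) & (H(q) | ~H(z)))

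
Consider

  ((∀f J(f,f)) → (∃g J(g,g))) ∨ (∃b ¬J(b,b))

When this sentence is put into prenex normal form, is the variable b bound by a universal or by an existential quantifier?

First replace A → B with ¬A ∨ B.
  ¬(∀f J(f,f)) ∨ (∃g J(g,g)) ∨ (∃b ¬J(b,b))
Drive negations inward (¬∀x A ≡ ∃x ¬A, ¬∃x A ≡ ∀x ¬A, De Morgan for ∧/∨):
  (∃f ¬J(f,f)) ∨ (∃g J(g,g)) ∨ (∃b ¬J(b,b))
All bound variables are already distinct, so no renaming is needed.
Finally move all quantifiers to the prefix:
  ∃f ∃g ∃b (¬J(f,f) ∨ J(g,g) ∨ ¬J(b,b))
The quantifier ∃b sits under an even number of negations (counting the antecedent side of each →), so it remains existential.

existential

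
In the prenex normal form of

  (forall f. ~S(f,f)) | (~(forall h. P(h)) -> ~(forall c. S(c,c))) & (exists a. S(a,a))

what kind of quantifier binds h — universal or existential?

Eliminate → and ↔ using ¬ and ∨.
  (forall f. ~S(f,f)) | (~~(forall h. P(h)) | ~(forall c. S(c,c))) & (exists a. S(a,a))
Push ¬ through the quantifiers and connectives to reach negation normal form:
  (forall f. ~S(f,f)) | ((forall h. P(h)) | (exists c. ~S(c,c))) & (exists a. S(a,a))
All bound variables are already distinct, so no renaming is needed.
Extract every quantifier outward, since the variables are now distinct and don't occur free across branches:
  forall f. forall h. exists c. exists a. (~S(f,f) | (P(h) | ~S(c,c)) & S(a,a))
The quantifier forall h sits under an even number of negations (counting the antecedent side of each →), so it remains universal.

universal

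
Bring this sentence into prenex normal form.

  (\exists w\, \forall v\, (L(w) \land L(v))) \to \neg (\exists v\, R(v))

\forall w\, \exists v\, \forall z\, (\neg L(w) \lor \neg L(v) \lor \neg R(z))

Eliminate → and ↔ using ¬ and ∨.
  \neg (\exists w\, \forall v\, (L(w) \land L(v))) \lor \neg (\exists v\, R(v))
Move each ¬ inward, flipping quantifiers it crosses:
  (\forall w\, \exists v\, (\neg L(w) \lor \neg L(v))) \lor (\forall v\, \neg R(v))
Give each quantifier a distinct variable: v↦z.
  (\forall w\, \exists v\, (\neg L(w) \lor \neg L(v))) \lor (\forall z\, \neg R(z))
Pull the quantifiers to the front (each side's bound variable is not free in the other side):
  \forall w\, \exists v\, \forall z\, (\neg L(w) \lor \neg L(v) \lor \neg R(z))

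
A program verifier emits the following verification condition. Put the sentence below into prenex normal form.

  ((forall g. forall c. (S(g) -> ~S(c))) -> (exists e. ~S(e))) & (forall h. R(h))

Rewrite implications/biconditionals: A → B as ¬A ∨ B.
  (~(forall g. forall c. (~S(g) | ~S(c))) | (exists e. ~S(e))) & (forall h. R(h))
Push ¬ through the quantifiers and connectives to reach negation normal form:
  ((exists g. exists c. (S(g) & S(c))) | (exists e. ~S(e))) & (forall h. R(h))
All bound variables are already distinct, so no renaming is needed.
Pull the quantifiers to the front (each side's bound variable is not free in the other side):
  exists g. exists c. exists e. forall h. ((S(g) & S(c) | ~S(e)) & R(h))

exists g. exists c. exists e. forall h. ((S(g) & S(c) | ~S(e)) & R(h))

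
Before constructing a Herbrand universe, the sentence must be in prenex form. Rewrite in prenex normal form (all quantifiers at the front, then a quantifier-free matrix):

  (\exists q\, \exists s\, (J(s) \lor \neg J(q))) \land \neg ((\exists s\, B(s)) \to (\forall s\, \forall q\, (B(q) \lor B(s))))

First replace A → B with ¬A ∨ B.
  (\exists q\, \exists s\, (J(s) \lor \neg J(q))) \land \neg (\neg (\exists s\, B(s)) \lor (\forall s\, \forall q\, (B(q) \lor B(s))))
Move each ¬ inward, flipping quantifiers it crosses:
  (\exists q\, \exists s\, (J(s) \lor \neg J(q))) \land (\exists s\, B(s)) \land (\exists s\, \exists q\, (\neg B(q) \land \neg B(s)))
Rename bound variables to avoid capture: s↦b, s↦a, q↦u1.
  (\exists q\, \exists s\, (J(s) \lor \neg J(q))) \land (\exists b\, B(b)) \land (\exists a\, \exists u1\, (\neg B(u1) \land \neg B(a)))
Finally move all quantifiers to the prefix:
  \exists q\, \exists s\, \exists b\, \exists a\, \exists u1\, ((J(s) \lor \neg J(q)) \land B(b) \land \neg B(u1) \land \neg B(a))

\exists q\, \exists s\, \exists b\, \exists a\, \exists u1\, ((J(s) \lor \neg J(q)) \land B(b) \land \neg B(u1) \land \neg B(a))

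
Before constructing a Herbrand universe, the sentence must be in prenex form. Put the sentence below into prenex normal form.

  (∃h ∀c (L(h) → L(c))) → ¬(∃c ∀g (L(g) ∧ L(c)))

∀h ∃c ∀u1 ∃g (L(h) ∧ ¬L(c) ∨ ¬L(g) ∨ ¬L(u1))

Rewrite implications/biconditionals: A → B as ¬A ∨ B.
  ¬(∃h ∀c (¬L(h) ∨ L(c))) ∨ ¬(∃c ∀g (L(g) ∧ L(c)))
Move each ¬ inward, flipping quantifiers it crosses:
  (∀h ∃c (L(h) ∧ ¬L(c))) ∨ (∀c ∃g (¬L(g) ∨ ¬L(c)))
Standardize variables apart so no two quantifiers bind the same name: c↦u1.
  (∀h ∃c (L(h) ∧ ¬L(c))) ∨ (∀u1 ∃g (¬L(g) ∨ ¬L(u1)))
Finally move all quantifiers to the prefix:
  ∀h ∃c ∀u1 ∃g (L(h) ∧ ¬L(c) ∨ ¬L(g) ∨ ¬L(u1))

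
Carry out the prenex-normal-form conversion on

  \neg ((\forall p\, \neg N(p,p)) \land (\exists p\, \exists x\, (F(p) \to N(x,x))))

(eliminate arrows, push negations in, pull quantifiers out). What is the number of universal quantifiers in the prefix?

Eliminate → and ↔ using ¬ and ∨.
  \neg ((\forall p\, \neg N(p,p)) \land (\exists p\, \exists x\, (\neg F(p) \lor N(x,x))))
Move each ¬ inward, flipping quantifiers it crosses:
  (\exists p\, N(p,p)) \lor (\forall p\, \forall x\, (F(p) \land \neg N(x,x)))
Standardize variables apart so no two quantifiers bind the same name: p↦u1.
  (\exists p\, N(p,p)) \lor (\forall u1\, \forall x\, (F(u1) \land \neg N(x,x)))
Extract every quantifier outward, since the variables are now distinct and don't occur free across branches:
  \exists p\, \forall u1\, \forall x\, (N(p,p) \lor F(u1) \land \neg N(x,x))
The prefix is \exists p \forall u1 \forall x: 2 universal, 1 existential.

2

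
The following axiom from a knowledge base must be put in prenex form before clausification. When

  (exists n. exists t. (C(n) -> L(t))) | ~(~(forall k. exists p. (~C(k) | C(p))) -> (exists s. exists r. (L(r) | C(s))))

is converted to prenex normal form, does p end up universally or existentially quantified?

Rewrite implications/biconditionals: A → B as ¬A ∨ B.
  (exists n. exists t. (~C(n) | L(t))) | ~(~~(forall k. exists p. (~C(k) | C(p))) | (exists s. exists r. (L(r) | C(s))))
Move each ¬ inward, flipping quantifiers it crosses:
  (exists n. exists t. (~C(n) | L(t))) | (exists k. forall p. (C(k) & ~C(p))) & (forall s. forall r. (~L(r) & ~C(s)))
All bound variables are already distinct, so no renaming is needed.
Extract every quantifier outward, since the variables are now distinct and don't occur free across branches:
  exists n. exists t. exists k. forall p. forall s. forall r. (~C(n) | L(t) | C(k) & ~C(p) & ~L(r) & ~C(s))
The quantifier exists p sits under an odd number of negations (counting the antecedent side of each →), so it flips to forall p.

universal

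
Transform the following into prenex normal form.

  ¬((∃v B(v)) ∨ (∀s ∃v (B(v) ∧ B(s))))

∀v ∃s ∀x (¬B(v) ∧ (¬B(x) ∨ ¬B(s)))

Move each ¬ inward, flipping quantifiers it crosses:
  (∀v ¬B(v)) ∧ (∃s ∀v (¬B(v) ∨ ¬B(s)))
Rename bound variables to avoid capture: v↦x.
  (∀v ¬B(v)) ∧ (∃s ∀x (¬B(x) ∨ ¬B(s)))
Pull the quantifiers to the front (each side's bound variable is not free in the other side):
  ∀v ∃s ∀x (¬B(v) ∧ (¬B(x) ∨ ¬B(s)))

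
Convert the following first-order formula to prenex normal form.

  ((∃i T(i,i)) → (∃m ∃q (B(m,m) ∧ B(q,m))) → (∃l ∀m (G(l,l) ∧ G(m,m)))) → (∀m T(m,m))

∃i ∃m ∃q ∀l ∃b ∀z (T(i,i) ∧ B(m,m) ∧ B(q,m) ∧ (¬G(l,l) ∨ ¬G(b,b)) ∨ T(z,z))

Eliminate → and ↔ using ¬ and ∨.
  ¬(¬(∃i T(i,i)) ∨ ¬(∃m ∃q (B(m,m) ∧ B(q,m))) ∨ (∃l ∀m (G(l,l) ∧ G(m,m)))) ∨ (∀m T(m,m))
Drive negations inward (¬∀x A ≡ ∃x ¬A, ¬∃x A ≡ ∀x ¬A, De Morgan for ∧/∨):
  (∃i T(i,i)) ∧ (∃m ∃q (B(m,m) ∧ B(q,m))) ∧ (∀l ∃m (¬G(l,l) ∨ ¬G(m,m))) ∨ (∀m T(m,m))
Standardize variables apart so no two quantifiers bind the same name: m↦b, m↦z.
  (∃i T(i,i)) ∧ (∃m ∃q (B(m,m) ∧ B(q,m))) ∧ (∀l ∃b (¬G(l,l) ∨ ¬G(b,b))) ∨ (∀z T(z,z))
Pull the quantifiers to the front (each side's bound variable is not free in the other side):
  ∃i ∃m ∃q ∀l ∃b ∀z (T(i,i) ∧ B(m,m) ∧ B(q,m) ∧ (¬G(l,l) ∨ ¬G(b,b)) ∨ T(z,z))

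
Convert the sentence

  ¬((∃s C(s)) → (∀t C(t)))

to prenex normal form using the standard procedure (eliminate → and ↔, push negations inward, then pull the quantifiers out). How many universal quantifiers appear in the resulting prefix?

Eliminate → and ↔ using ¬ and ∨.
  ¬(¬(∃s C(s)) ∨ (∀t C(t)))
Move each ¬ inward, flipping quantifiers it crosses:
  (∃s C(s)) ∧ (∃t ¬C(t))
All bound variables are already distinct, so no renaming is needed.
Extract every quantifier outward, since the variables are now distinct and don't occur free across branches:
  ∃s ∃t (C(s) ∧ ¬C(t))
The prefix is ∃s ∃t: 0 universal, 2 existential.

0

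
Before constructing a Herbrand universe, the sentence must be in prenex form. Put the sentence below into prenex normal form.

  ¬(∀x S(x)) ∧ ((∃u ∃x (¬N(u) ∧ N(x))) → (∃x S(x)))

Eliminate → and ↔ using ¬ and ∨.
  ¬(∀x S(x)) ∧ (¬(∃u ∃x (¬N(u) ∧ N(x))) ∨ (∃x S(x)))
Push ¬ through the quantifiers and connectives to reach negation normal form:
  (∃x ¬S(x)) ∧ ((∀u ∀x (N(u) ∨ ¬N(x))) ∨ (∃x S(x)))
Give each quantifier a distinct variable: x↦v1, x↦y.
  (∃x ¬S(x)) ∧ ((∀u ∀v1 (N(u) ∨ ¬N(v1))) ∨ (∃y S(y)))
Finally move all quantifiers to the prefix:
  ∃x ∀u ∀v1 ∃y (¬S(x) ∧ (N(u) ∨ ¬N(v1) ∨ S(y)))

∃x ∀u ∀v1 ∃y (¬S(x) ∧ (N(u) ∨ ¬N(v1) ∨ S(y)))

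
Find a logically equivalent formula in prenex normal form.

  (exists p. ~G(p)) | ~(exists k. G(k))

Push ¬ through the quantifiers and connectives to reach negation normal form:
  (exists p. ~G(p)) | (forall k. ~G(k))
All bound variables are already distinct, so no renaming is needed.
Pull the quantifiers to the front (each side's bound variable is not free in the other side):
  exists p. forall k. (~G(p) | ~G(k))

exists p. forall k. (~G(p) | ~G(k))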